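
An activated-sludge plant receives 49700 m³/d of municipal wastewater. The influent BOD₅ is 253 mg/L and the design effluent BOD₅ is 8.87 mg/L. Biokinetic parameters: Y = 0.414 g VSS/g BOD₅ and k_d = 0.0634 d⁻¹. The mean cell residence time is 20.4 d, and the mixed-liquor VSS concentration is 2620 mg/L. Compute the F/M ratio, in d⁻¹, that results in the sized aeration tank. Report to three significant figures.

F/M ≈ 0.281 d⁻¹

Steady-state biomass mass balance: V·X·(1 + k_d·θ_c) = Y·Q·(S₀ − S)·θ_c, so V = 0.414 × 49700 × (253 − 8.87) × 20.4 / [2620 × (1 + 0.0634 × 20.4)] = 1.02×10^8 / 6009 = 17054 m³.
F/M = applied load / biomass = Q·S₀/(V·X) = 49700 × 253 / (17054 × 2620) = 0.2814 d⁻¹.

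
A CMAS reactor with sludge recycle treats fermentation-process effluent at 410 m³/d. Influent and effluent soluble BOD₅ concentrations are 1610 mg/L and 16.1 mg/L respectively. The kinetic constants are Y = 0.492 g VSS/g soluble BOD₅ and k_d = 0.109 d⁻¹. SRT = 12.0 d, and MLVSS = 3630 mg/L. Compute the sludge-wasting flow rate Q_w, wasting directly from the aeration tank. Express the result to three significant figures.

From the SRT design equation V = Y Q (S₀−S) θ_c / [X (1 + k_d θ_c)] = 0.492 × 410 × (1610 − 16.1) × 12.0 / [3630 × (1 + 0.109 × 12.0)] = 3.86×10^6 / 8378 = 460.5 m³.
With mixed-liquor wasting, θ_c = V/Q_w, so Q_w = V/θ_c = 460.5/12.0 = 38.38 m³/d.

Q_w ≈ 38.4 m³/d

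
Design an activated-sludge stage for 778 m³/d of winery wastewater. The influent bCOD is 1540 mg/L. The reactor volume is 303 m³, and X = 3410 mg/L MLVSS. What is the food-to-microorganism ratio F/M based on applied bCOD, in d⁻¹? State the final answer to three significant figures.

F/M ≈ 1.16 d⁻¹

Food-to-microorganism ratio F/M = Q S₀ / (V X) = 778 × 1540 / (303.0 × 3410) = 1.160 d⁻¹.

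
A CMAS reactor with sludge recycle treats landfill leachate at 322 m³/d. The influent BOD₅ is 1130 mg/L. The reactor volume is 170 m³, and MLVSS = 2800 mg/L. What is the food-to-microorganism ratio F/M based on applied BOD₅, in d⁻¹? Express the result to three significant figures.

F/M ≈ 0.764 d⁻¹

F/M = applied load / biomass = Q·S₀/(V·X) = 322 × 1130 / (170.0 × 2800) = 0.7644 d⁻¹.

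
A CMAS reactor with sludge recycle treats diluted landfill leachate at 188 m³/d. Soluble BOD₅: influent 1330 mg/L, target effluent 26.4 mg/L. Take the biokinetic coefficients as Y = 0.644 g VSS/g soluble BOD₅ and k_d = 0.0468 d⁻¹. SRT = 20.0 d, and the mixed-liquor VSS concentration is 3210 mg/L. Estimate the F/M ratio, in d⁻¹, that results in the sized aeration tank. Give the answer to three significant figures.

Steady-state biomass mass balance: V·X·(1 + k_d·θ_c) = Y·Q·(S₀ − S)·θ_c, so V = 0.644 × 188 × (1330 − 26.4) × 20.0 / [3210 × (1 + 0.0468 × 20.0)] = 3.16×10^6 / 6215 = 507.9 m³.
F/M = applied load / biomass = Q·S₀/(V·X) = 188 × 1330 / (507.9 × 3210) = 0.1534 d⁻¹.

F/M ≈ 0.153 d⁻¹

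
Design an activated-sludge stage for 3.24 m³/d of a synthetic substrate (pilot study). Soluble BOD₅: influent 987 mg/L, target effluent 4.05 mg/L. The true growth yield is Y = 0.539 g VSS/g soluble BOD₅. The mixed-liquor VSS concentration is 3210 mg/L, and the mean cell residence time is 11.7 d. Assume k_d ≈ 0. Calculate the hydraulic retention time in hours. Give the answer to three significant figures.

τ ≈ 46.3 h

With k_d = 0 the design equation reduces to V = Y Q (S₀−S) θ_c / X = 0.539 × 3.24 × (987 − 4.05) × 11.7 / 3210 = 6.257 m³.
HRT = V/Q = 6.257 m³ / 3.24 m³·d⁻¹ = 1.931 d × 24 = 46.35 h.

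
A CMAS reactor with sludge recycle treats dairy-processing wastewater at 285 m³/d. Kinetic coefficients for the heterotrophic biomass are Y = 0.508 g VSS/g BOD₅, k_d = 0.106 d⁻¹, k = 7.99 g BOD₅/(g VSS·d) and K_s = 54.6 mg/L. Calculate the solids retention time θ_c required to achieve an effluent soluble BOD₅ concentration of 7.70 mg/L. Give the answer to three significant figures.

Specific growth rate at S = 7.70 mg/L: μ = YkS/(K_s+S) = 0.508·7.99·7.70/(54.6+7.70) = 0.5017 d⁻¹.
θ_c = 1/(μ − k_d) = 1/(0.5017 − 0.106) = 1/0.3957 = 2.527 d.

θ_c ≈ 2.53 d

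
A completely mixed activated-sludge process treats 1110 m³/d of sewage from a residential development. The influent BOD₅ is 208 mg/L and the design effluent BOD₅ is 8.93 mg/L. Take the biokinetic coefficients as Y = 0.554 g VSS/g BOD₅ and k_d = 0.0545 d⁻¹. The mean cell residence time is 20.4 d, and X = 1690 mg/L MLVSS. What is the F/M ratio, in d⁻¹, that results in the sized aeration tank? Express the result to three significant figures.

F/M ≈ 0.195 d⁻¹

From the SRT design equation V = Y Q (S₀−S) θ_c / [X (1 + k_d θ_c)] = 0.554 × 1110 × (208 − 8.93) × 20.4 / [1690 × (1 + 0.0545 × 20.4)] = 2.5×10^6 / 3569 = 699.7 m³.
F/M = applied load / biomass = Q·S₀/(V·X) = 1110 × 208 / (699.7 × 1690) = 0.1952 d⁻¹.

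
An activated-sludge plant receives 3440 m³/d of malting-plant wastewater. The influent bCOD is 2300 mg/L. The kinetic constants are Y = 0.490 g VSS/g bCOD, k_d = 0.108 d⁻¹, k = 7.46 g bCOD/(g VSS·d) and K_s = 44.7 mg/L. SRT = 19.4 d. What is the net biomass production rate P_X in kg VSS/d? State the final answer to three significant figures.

P_X ≈ 1250 kg VSS/d

From the Monod/SRT balance for a CMAS, S = K_s·(1+k_d θ_c)/[θ_c·(Y k − k_d) − 1] = 44.7 × (1 + 0.108 × 19.4) / [19.4 × (0.490 × 7.46 − 0.108) − 1] = 138.4 / 67.82 = 2.040 mg/L.
Y_obs = Y / (1 + k_d θ_c) = 0.490 / (1 + 0.108 × 19.4) = 0.490 / 3.095 = 0.1583.
ΔS = 2300 − 2.04 = 2298 mg/L, so the substrate removal rate is 3440 × 2298/1000 = 7905 kg bCOD/d.
P_X = Y_obs · Q(S₀ − S) = 0.1583 × 7905 = 1251 kg VSS/d.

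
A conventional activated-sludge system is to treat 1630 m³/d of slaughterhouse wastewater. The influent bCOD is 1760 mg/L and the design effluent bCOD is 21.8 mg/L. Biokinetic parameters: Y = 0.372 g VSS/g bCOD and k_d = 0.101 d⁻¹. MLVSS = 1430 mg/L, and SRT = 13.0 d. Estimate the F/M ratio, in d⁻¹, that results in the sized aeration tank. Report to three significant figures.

From the SRT design equation V = Y Q (S₀−S) θ_c / [X (1 + k_d θ_c)] = 0.372 × 1630 × (1760 − 21.8) × 13.0 / [1430 × (1 + 0.101 × 13.0)] = 1.37×10^7 / 3308 = 4142 m³.
F/M = applied load / biomass = Q·S₀/(V·X) = 1630 × 1760 / (4142 × 1430) = 0.4843 d⁻¹.

F/M ≈ 0.484 d⁻¹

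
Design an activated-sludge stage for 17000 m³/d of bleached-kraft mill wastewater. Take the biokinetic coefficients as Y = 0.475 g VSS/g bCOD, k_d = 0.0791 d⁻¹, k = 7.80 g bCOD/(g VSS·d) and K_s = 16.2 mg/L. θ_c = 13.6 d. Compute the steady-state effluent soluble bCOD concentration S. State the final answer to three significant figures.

From the Monod/SRT balance for a CMAS, S = K_s·(1+k_d θ_c)/[θ_c·(Y k − k_d) − 1] = 16.2 × (1 + 0.0791 × 13.6) / [13.6 × (0.475 × 7.80 − 0.0791) − 1] = 33.63 / 48.31 = 0.6960 mg/L.

S ≈ 0.696 mg/L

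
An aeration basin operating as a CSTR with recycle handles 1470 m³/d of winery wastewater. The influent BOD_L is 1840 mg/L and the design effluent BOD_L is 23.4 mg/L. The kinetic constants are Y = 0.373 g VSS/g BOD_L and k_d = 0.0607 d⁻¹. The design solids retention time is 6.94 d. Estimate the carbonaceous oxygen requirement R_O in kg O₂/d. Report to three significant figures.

Correct the yield for decay: Y_obs = Y/(1 + k_d θ_c) = 0.373 / (1 + 0.0607 × 6.94) = 0.373 / 1.421 = 0.2624.
Substrate removed = Q·(S₀ − S) = 1470 m³/d × (1840 − 23.4) g/m³ = 2.67×10^6 g/d = 2670 kg/d.
Net sludge production P_X = 0.2624 × 2670 = 700.8 kg VSS/d.
Carbonaceous O₂ demand = substrate oxidised − cell-mass equivalent = 2670 − 1.42 × 700.8 = 1675 kg O₂/d.

R_O ≈ 1680 kg O₂/d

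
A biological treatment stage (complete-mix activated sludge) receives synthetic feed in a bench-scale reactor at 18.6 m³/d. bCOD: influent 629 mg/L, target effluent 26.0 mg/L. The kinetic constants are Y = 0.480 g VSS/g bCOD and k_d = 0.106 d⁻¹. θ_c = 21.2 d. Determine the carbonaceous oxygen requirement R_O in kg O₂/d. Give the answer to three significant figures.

R_O ≈ 8.86 kg O₂/d

Correct the yield for decay: Y_obs = Y/(1 + k_d θ_c) = 0.480 / (1 + 0.106 × 21.2) = 0.480 / 3.247 = 0.1478.
Substrate removed = Q·(S₀ − S) = 18.6 m³/d × (629 − 26.0) g/m³ = 1.12×10^4 g/d = 11.22 kg/d.
P_X = Y_obs·Q·(S₀ − S) = 0.1478 × 11.22 = 1.658 kg VSS/d.
R_O = Q·ΔS − 1.42 P_X = 11.22 − 2.354 = 8.862 kg O₂/d.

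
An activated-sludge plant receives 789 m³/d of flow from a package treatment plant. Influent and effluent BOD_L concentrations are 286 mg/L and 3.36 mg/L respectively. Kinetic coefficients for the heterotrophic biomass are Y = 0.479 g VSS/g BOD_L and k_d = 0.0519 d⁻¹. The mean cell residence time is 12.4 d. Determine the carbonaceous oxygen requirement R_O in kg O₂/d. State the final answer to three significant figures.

The observed yield is Y_obs = Y/(1 + k_d·θ_c) = 0.479 / (1 + 0.0519 × 12.4) = 0.479 / 1.644 = 0.2914 g VSS per g BOD_L removed.
Substrate removed = Q·(S₀ − S) = 789 m³/d × (286 − 3.36) g/m³ = 2.23×10^5 g/d = 223.0 kg/d.
P_X = Y_obs·Q·(S₀ − S) = 0.2914 × 223.0 = 64.99 kg VSS/d.
R_O = Q·(S₀ − S) − 1.42·P_X = 223.0 − 1.42 × 64.99 = 130.7 kg O₂/d.

R_O ≈ 131 kg O₂/d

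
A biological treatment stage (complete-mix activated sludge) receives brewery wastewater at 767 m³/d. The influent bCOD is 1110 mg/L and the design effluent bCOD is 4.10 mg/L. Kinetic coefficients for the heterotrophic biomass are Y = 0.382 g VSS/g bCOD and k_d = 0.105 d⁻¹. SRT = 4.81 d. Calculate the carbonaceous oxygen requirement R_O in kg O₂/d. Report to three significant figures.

Correct the yield for decay: Y_obs = Y/(1 + k_d θ_c) = 0.382 / (1 + 0.105 × 4.81) = 0.382 / 1.505 = 0.2538.
Q·(S₀ − S) = 767 × (1110 − 4.10) × 10⁻³ = 848.2 kg/d removed.
Biomass synthesised: P_X = Y_obs × 848.2 = 215.3 kg VSS/d.
R_O = Q·(S₀ − S) − 1.42·P_X = 848.2 − 1.42 × 215.3 = 542.5 kg O₂/d.

R_O ≈ 543 kg O₂/d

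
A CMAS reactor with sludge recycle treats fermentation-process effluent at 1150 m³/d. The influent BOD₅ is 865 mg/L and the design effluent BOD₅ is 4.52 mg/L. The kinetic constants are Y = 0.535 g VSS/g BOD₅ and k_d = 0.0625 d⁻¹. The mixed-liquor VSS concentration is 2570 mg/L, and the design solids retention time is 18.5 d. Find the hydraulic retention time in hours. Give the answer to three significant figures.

τ ≈ 36.9 h

Steady-state biomass mass balance: V·X·(1 + k_d·θ_c) = Y·Q·(S₀ − S)·θ_c, so V = 0.535 × 1150 × (865 − 4.52) × 18.5 / [2570 × (1 + 0.0625 × 18.5)] = 9.79×10^6 / 5542 = 1767 m³.
Hydraulic retention time τ = V/Q = 1767 / 1150 = 1.537 d = 36.88 h.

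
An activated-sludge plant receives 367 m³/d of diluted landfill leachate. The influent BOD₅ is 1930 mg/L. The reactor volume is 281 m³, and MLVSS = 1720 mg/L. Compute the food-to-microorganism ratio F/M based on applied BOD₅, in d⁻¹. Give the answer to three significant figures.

F/M ≈ 1.47 d⁻¹

F/M = Q·S₀ / (V·X) = 367 × 1930 / (281.0 × 1720) = 1.466 g BOD₅·(g VSS·d)⁻¹.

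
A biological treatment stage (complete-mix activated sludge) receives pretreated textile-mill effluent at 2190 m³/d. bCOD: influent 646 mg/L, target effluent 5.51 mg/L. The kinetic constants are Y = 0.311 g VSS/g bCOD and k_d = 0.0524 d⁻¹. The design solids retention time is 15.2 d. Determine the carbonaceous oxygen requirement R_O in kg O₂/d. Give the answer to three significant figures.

R_O ≈ 1060 kg O₂/d

Y_obs = Y / (1 + k_d θ_c) = 0.311 / (1 + 0.0524 × 15.2) = 0.311 / 1.796 = 0.1731.
Substrate removed = Q·(S₀ − S) = 2190 m³/d × (646 − 5.51) g/m³ = 1.4×10^6 g/d = 1403 kg/d.
Biomass synthesised: P_X = Y_obs × 1403 = 242.8 kg VSS/d.
R_O = Q·(S₀ − S) − 1.42·P_X = 1403 − 1.42 × 242.8 = 1058 kg O₂/d.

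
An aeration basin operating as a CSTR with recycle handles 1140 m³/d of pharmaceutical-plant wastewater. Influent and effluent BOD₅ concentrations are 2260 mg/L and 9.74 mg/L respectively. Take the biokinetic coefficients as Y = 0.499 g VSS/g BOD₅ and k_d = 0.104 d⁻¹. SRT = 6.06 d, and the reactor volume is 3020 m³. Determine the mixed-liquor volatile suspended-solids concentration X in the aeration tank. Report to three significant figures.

X ≈ 1580 mg/L

X = Y·Q·ΔS·θ_c / [V·(1 + k_d θ_c)] = 0.499 × 1140 × (2260 − 9.74) × 6.06 / [3020 × (1 + 0.104 × 6.06)] = 1576 mg/L.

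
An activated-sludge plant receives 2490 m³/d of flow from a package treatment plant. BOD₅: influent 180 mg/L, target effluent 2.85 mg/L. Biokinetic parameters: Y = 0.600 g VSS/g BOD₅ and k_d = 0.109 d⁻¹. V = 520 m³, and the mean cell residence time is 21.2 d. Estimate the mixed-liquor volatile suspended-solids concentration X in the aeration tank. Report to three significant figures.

X = Y·Q·ΔS·θ_c / [V·(1 + k_d θ_c)] = 0.600 × 2490 × (180 − 2.85) × 21.2 / [520 × (1 + 0.109 × 21.2)] = 3259 mg/L.

X ≈ 3260 mg/L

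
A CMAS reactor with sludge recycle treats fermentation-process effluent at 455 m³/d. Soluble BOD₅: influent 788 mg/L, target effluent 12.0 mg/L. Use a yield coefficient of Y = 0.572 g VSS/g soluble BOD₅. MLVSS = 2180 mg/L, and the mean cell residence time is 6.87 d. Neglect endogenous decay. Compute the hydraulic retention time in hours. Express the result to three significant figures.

τ ≈ 33.6 h

With k_d = 0 the design equation reduces to V = Y Q (S₀−S) θ_c / X = 0.572 × 455 × (788 − 12.0) × 6.87 / 2180 = 636.5 m³.
τ = V/Q = 636.5/455 = 1.399 d, or 33.57 h.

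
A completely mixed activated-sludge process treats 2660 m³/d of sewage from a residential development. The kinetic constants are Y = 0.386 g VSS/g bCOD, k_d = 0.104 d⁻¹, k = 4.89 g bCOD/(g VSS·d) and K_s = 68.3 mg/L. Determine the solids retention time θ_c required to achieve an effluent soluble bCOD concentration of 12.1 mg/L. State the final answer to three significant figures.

At the target effluent, Y k S/(K_s+S) = 0.386×4.89×12.1/80.40 = 0.2841 d⁻¹.
θ_c = 1/(μ − k_d) = 1/(0.2841 − 0.104) = 1/0.1801 = 5.553 d.

θ_c ≈ 5.55 d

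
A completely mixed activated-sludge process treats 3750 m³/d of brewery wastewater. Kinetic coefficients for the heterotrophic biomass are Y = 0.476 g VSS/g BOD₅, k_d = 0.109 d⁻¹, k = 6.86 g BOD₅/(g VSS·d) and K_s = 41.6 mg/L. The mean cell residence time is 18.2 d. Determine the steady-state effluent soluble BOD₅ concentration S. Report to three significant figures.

From the Monod/SRT balance for a CMAS, S = K_s·(1+k_d θ_c)/[θ_c·(Y k − k_d) − 1] = 41.6 × (1 + 0.109 × 18.2) / [18.2 × (0.476 × 6.86 − 0.109) − 1] = 124.1 / 56.45 = 2.199 mg/L.

S ≈ 2.20 mg/L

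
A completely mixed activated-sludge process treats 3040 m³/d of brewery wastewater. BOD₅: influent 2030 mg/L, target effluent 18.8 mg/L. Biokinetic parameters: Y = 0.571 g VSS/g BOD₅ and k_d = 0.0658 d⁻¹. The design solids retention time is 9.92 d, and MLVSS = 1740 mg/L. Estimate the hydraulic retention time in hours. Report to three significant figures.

From the SRT design equation V = Y Q (S₀−S) θ_c / [X (1 + k_d θ_c)] = 0.571 × 3040 × (2030 − 18.8) × 9.92 / [1740 × (1 + 0.0658 × 9.92)] = 3.46×10^7 / 2876 = 12043 m³.
τ = V/Q = 12043/3040 = 3.961 d, or 95.07 h.

τ ≈ 95.1 h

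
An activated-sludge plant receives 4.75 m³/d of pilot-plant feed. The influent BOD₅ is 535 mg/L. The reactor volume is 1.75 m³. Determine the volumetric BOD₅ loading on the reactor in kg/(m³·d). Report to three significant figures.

Applied BOD₅ load per unit volume = Q·S₀/V = (4.75 × 535/1000)/1.750 = 1.452 kg BOD₅·m⁻³·d⁻¹.

L_v ≈ 1.45 kg BOD₅/(m³·d)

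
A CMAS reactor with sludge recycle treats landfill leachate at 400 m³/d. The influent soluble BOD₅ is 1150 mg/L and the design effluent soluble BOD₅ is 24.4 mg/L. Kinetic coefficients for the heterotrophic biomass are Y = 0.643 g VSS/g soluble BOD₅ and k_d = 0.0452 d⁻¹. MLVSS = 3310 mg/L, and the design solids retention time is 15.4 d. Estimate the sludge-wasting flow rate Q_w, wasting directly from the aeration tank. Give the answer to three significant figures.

From the SRT design equation V = Y Q (S₀−S) θ_c / [X (1 + k_d θ_c)] = 0.643 × 400 × (1150 − 24.4) × 15.4 / [3310 × (1 + 0.0452 × 15.4)] = 4.46×10^6 / 5614 = 794.1 m³.
With mixed-liquor wasting, θ_c = V/Q_w, so Q_w = V/θ_c = 794.1/15.4 = 51.57 m³/d.

Q_w ≈ 51.6 m³/d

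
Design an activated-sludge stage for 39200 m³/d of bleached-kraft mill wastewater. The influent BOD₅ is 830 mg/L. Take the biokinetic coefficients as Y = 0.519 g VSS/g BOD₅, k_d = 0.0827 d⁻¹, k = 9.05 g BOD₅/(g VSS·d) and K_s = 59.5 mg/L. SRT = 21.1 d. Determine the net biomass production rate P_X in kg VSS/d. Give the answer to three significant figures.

P_X ≈ 6140 kg VSS/d

From the Monod/SRT balance for a CMAS, S = K_s·(1+k_d θ_c)/[θ_c·(Y k − k_d) − 1] = 59.5 × (1 + 0.0827 × 21.1) / [21.1 × (0.519 × 9.05 − 0.0827) − 1] = 163.3 / 96.36 = 1.695 mg/L.
Correct the yield for decay: Y_obs = Y/(1 + k_d θ_c) = 0.519 / (1 + 0.0827 × 21.1) = 0.519 / 2.745 = 0.1891.
Substrate removed = Q·(S₀ − S) = 39200 m³/d × (830 − 1.69) g/m³ = 3.25×10^7 g/d = 32470 kg/d.
P_X = Y_obs · Q(S₀ − S) = 0.1891 × 32470 = 6139 kg VSS/d.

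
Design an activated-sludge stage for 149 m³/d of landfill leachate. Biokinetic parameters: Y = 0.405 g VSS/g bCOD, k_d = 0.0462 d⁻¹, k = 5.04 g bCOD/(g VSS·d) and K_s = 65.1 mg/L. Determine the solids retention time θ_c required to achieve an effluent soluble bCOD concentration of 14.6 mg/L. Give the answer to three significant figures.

θ_c ≈ 3.05 d

Specific growth rate at S = 14.6 mg/L: μ = YkS/(K_s+S) = 0.405·5.04·14.6/(65.1+14.6) = 0.3739 d⁻¹.
θ_c = 1/(μ − k_d) = 1/(0.3739 − 0.0462) = 1/0.3277 = 3.051 d.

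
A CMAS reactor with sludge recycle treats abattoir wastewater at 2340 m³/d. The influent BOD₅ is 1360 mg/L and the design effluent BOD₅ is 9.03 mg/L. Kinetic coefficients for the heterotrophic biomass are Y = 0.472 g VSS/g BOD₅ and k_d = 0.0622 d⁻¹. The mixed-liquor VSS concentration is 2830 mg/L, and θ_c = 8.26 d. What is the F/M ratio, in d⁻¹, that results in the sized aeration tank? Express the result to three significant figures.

Rearranging the biomass balance for a CMAS with decay, V = Y·Q·ΔS·θ_c / [X·(1+k_d θ_c)] = 0.472 × 2340 × (1360 − 9.03) × 8.26 / [2830 × (1 + 0.0622 × 8.26)] = 1.23×10^7 / 4284 = 2877 m³.
F/M = Q·S₀ / (V·X) = 2340 × 1360 / (2877 × 2830) = 0.3909 g BOD₅·(g VSS·d)⁻¹.

F/M ≈ 0.391 d⁻¹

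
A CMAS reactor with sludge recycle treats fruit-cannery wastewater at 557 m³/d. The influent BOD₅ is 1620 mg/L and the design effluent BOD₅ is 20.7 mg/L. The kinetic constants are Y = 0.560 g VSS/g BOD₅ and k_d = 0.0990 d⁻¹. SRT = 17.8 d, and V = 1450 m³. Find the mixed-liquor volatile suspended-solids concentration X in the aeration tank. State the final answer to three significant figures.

X ≈ 2220 mg/L

X = Y·Q·ΔS·θ_c / [V·(1 + k_d θ_c)] = 0.560 × 557 × (1620 − 20.7) × 17.8 / [1450 × (1 + 0.0990 × 17.8)] = 2217 mg/L.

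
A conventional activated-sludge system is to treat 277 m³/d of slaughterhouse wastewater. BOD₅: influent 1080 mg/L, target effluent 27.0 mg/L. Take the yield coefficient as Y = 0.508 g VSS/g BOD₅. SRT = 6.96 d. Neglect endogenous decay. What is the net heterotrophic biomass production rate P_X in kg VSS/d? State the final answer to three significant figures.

P_X ≈ 148 kg VSS/d

With endogenous decay neglected, the observed yield equals the true yield: Y_obs = Y = 0.508 g VSS/g BOD₅.
Mass of BOD₅ removed per day: Q(S₀ − S) = 277 × 1053 g/m³ = 291.7 kg/d.
Net biomass production P_X = Y_obs × Q·(S₀ − S) = 0.5080 × 291.7 = 148.2 kg VSS/d.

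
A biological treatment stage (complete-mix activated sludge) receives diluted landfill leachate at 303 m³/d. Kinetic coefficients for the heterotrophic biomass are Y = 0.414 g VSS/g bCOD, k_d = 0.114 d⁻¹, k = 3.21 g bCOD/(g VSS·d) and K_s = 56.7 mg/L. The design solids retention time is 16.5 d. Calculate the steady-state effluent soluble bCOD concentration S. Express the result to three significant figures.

Effluent substrate depends only on kinetics and SRT: S = K_s(1 + k_d θ_c) / [θ_c(Yk − k_d) − 1] = 56.7 × (1 + 0.114 × 16.5) / [16.5 × (0.414 × 3.21 − 0.114) − 1] = 163.4 / 19.05 = 8.577 mg/L.

S ≈ 8.58 mg/L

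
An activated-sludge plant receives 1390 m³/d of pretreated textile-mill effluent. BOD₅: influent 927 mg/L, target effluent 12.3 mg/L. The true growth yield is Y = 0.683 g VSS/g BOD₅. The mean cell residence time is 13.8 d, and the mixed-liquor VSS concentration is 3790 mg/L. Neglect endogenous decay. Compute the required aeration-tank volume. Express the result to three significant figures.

With k_d = 0 the design equation reduces to V = Y Q (S₀−S) θ_c / X = 0.683 × 1390 × (927 − 12.3) × 13.8 / 3790 = 3162 m³.

V ≈ 3160 m³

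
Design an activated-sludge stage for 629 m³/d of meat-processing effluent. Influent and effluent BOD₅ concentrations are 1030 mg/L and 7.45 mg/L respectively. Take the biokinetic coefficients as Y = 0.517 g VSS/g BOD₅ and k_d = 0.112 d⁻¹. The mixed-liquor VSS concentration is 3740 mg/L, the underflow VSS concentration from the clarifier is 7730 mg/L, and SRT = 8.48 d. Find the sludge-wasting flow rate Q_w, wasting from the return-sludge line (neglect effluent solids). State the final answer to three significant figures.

Q_w ≈ 22.1 m³/d

Steady-state biomass mass balance: V·X·(1 + k_d·θ_c) = Y·Q·(S₀ − S)·θ_c, so V = 0.517 × 629 × (1030 − 7.45) × 8.48 / [3740 × (1 + 0.112 × 8.48)] = 2.82×10^6 / 7292 = 386.7 m³.
Q_w = (V·X)/(θ_c X_r) = 386.7 × 3740 / (8.48 × 7730) = 22.06 m³/d.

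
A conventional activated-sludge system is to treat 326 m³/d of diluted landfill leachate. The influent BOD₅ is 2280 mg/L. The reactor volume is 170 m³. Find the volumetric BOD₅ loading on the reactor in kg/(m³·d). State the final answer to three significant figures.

L_v ≈ 4.37 kg BOD₅/(m³·d)

Applied BOD₅ load per unit volume = Q·S₀/V = (326 × 2280/1000)/170.0 = 4.372 kg BOD₅·m⁻³·d⁻¹.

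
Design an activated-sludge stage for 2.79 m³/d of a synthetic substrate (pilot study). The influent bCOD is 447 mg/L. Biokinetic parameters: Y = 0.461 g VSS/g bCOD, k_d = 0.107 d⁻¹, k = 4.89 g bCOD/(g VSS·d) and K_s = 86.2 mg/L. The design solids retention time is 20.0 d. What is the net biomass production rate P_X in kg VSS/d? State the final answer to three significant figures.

P_X ≈ 0.180 kg VSS/d

From the Monod/SRT balance for a CMAS, S = K_s·(1+k_d θ_c)/[θ_c·(Y k − k_d) − 1] = 86.2 × (1 + 0.107 × 20.0) / [20.0 × (0.461 × 4.89 − 0.107) − 1] = 270.7 / 41.95 = 6.453 mg/L.
The observed yield is Y_obs = Y/(1 + k_d·θ_c) = 0.461 / (1 + 0.107 × 20.0) = 0.461 / 3.140 = 0.1468 g VSS per g bCOD removed.
Mass of bCOD removed per day: Q(S₀ − S) = 2.79 × 440.6 g/m³ = 1.229 kg/d.
So the net sludge growth is P_X = 0.1468 × 1.229 = 0.1805 kg VSS/d.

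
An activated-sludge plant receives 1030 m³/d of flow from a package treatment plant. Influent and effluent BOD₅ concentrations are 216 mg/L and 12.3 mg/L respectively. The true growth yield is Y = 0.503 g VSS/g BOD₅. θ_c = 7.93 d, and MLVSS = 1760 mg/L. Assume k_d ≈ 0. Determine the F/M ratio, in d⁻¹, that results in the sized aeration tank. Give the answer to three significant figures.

F/M ≈ 0.266 d⁻¹

V·X = Y·Q·ΔS·θ_c gives V = 0.503 × 1030 × (216 − 12.3) × 7.93 / 1760 = 475.5 m³.
F/M = applied load / biomass = Q·S₀/(V·X) = 1030 × 216 / (475.5 × 1760) = 0.2658 d⁻¹.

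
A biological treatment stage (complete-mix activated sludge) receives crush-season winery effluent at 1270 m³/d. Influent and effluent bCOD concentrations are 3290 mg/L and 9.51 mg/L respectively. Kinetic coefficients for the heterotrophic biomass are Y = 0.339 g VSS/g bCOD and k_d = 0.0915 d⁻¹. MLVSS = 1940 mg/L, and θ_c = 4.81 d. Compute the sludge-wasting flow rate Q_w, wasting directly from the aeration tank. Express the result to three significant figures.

Q_w ≈ 506 m³/d

From the SRT design equation V = Y Q (S₀−S) θ_c / [X (1 + k_d θ_c)] = 0.339 × 1270 × (3290 − 9.51) × 4.81 / [1940 × (1 + 0.0915 × 4.81)] = 6.79×10^6 / 2794 = 2432 m³.
Wasting from the aeration tank: Q_w = V / θ_c = 2432 / 4.81 = 505.5 m³/d.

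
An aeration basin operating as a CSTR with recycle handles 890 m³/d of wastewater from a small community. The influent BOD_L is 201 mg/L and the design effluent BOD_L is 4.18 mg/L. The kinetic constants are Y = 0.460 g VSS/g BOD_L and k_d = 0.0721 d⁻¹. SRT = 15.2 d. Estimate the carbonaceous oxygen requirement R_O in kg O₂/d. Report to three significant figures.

R_O ≈ 121 kg O₂/d

Y_obs = Y / (1 + k_d θ_c) = 0.460 / (1 + 0.0721 × 15.2) = 0.460 / 2.096 = 0.2195.
Mass of BOD_L removed per day: Q(S₀ − S) = 890 × 196.8 g/m³ = 175.2 kg/d.
Biomass synthesised: P_X = Y_obs × 175.2 = 38.45 kg VSS/d.
R_O = Q·(S₀ − S) − 1.42·P_X = 175.2 − 1.42 × 38.45 = 120.6 kg O₂/d.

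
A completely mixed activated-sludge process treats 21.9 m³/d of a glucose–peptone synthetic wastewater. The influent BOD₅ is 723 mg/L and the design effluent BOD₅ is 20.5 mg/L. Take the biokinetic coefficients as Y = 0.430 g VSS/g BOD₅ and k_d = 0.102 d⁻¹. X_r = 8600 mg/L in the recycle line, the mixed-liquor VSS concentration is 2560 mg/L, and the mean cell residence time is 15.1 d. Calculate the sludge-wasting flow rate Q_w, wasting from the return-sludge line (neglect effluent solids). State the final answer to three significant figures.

From the SRT design equation V = Y Q (S₀−S) θ_c / [X (1 + k_d θ_c)] = 0.430 × 21.9 × (723 − 20.5) × 15.1 / [2560 × (1 + 0.102 × 15.1)] = 9.99×10^4 / 6503 = 15.36 m³.
Wasting from the return line (neglecting effluent solids): Q_w = V·X / (θ_c·X_r) = 15.36 × 2560 / (15.1 × 8600) = 0.3028 m³/d.

Q_w ≈ 0.303 m³/d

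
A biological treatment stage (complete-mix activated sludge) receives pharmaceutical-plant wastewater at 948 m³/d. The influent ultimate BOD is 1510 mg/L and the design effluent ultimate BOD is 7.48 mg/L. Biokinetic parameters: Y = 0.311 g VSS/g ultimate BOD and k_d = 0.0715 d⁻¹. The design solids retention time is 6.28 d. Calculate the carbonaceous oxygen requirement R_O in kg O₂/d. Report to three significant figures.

R_O ≈ 990 kg O₂/d

Y_obs = Y / (1 + k_d θ_c) = 0.311 / (1 + 0.0715 × 6.28) = 0.311 / 1.449 = 0.2146.
Mass of ultimate BOD removed per day: Q(S₀ − S) = 948 × 1503 g/m³ = 1424 kg/d.
Net sludge production P_X = 0.2146 × 1424 = 305.7 kg VSS/d.
R_O = Q·ΔS − 1.42 P_X = 1424 − 434.1 = 990.3 kg O₂/d.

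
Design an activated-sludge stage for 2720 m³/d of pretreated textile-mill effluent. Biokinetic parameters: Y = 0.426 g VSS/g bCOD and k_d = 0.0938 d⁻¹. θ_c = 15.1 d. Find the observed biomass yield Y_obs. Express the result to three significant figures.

Y_obs = Y / (1 + k_d θ_c) = 0.426 / (1 + 0.0938 × 15.1) = 0.426 / 2.416 = 0.1763.

Y_obs ≈ 0.176 g VSS/g bCOD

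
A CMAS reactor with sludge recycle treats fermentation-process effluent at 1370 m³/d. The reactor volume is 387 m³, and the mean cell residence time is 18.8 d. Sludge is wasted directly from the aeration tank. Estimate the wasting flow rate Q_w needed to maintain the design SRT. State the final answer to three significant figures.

For wasting at MLVSS concentration, Q_w = V/θ_c = 387.0/18.8 = 20.59 m³/d.

Q_w ≈ 20.6 m³/d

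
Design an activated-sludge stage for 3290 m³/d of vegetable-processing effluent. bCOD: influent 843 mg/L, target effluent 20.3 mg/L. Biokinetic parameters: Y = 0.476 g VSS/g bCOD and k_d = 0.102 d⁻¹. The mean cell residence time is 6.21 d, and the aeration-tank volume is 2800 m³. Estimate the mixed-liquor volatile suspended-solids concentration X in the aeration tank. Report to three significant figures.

Solving the biomass balance for X: X = Y Q (S₀−S) θ_c / [V (1+k_d θ_c)] = 0.476 × 3290 × (843 − 20.3) × 6.21 / [2800 × (1 + 0.102 × 6.21)] = 1749 mg/L.

X ≈ 1750 mg/L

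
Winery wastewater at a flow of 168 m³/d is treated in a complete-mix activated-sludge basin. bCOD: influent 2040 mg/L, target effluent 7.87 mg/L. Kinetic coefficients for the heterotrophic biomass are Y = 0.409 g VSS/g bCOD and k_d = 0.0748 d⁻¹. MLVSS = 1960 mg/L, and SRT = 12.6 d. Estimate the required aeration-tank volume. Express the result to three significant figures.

Rearranging the biomass balance for a CMAS with decay, V = Y·Q·ΔS·θ_c / [X·(1+k_d θ_c)] = 0.409 × 168 × (2040 − 7.87) × 12.6 / [1960 × (1 + 0.0748 × 12.6)] = 1.76×10^6 / 3807 = 462.1 m³.

V ≈ 462 m³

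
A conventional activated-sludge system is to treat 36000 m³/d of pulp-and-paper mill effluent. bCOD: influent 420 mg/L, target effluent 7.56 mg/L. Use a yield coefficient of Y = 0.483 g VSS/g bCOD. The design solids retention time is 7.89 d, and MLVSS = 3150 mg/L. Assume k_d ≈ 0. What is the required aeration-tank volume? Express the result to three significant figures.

V ≈ 18000 m³

With k_d = 0 the design equation reduces to V = Y Q (S₀−S) θ_c / X = 0.483 × 36000 × (420 − 7.56) × 7.89 / 3150 = 17963 m³.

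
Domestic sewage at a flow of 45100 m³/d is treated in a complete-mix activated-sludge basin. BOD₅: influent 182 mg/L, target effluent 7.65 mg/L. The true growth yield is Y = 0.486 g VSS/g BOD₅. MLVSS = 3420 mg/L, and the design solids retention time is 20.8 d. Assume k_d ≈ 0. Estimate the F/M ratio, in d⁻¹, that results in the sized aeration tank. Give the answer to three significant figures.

V·X = Y·Q·ΔS·θ_c gives V = 0.486 × 45100 × (182 − 7.65) × 20.8 / 3420 = 23242 m³.
Food-to-microorganism ratio F/M = Q S₀ / (V X) = 45100 × 182 / (23242 × 3420) = 0.1033 d⁻¹.

F/M ≈ 0.103 d⁻¹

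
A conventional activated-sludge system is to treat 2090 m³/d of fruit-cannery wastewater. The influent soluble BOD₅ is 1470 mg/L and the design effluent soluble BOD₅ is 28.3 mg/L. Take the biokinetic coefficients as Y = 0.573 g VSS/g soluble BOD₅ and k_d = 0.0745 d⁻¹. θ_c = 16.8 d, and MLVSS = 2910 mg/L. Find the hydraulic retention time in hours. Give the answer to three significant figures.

τ ≈ 50.8 h

From the SRT design equation V = Y Q (S₀−S) θ_c / [X (1 + k_d θ_c)] = 0.573 × 2090 × (1470 − 28.3) × 16.8 / [2910 × (1 + 0.0745 × 16.8)] = 2.9×10^7 / 6552 = 4427 m³.
HRT = V/Q = 4427 m³ / 2090 m³·d⁻¹ = 2.118 d × 24 = 50.84 h.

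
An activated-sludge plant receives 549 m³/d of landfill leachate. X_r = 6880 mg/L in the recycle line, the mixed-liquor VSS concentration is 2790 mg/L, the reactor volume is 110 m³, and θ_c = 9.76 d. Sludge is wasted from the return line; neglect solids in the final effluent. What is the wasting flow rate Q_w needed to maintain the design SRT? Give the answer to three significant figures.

Wasting from the return line (neglecting effluent solids): Q_w = V·X / (θ_c·X_r) = 110.0 × 2790 / (9.76 × 6880) = 4.570 m³/d.

Q_w ≈ 4.57 m³/d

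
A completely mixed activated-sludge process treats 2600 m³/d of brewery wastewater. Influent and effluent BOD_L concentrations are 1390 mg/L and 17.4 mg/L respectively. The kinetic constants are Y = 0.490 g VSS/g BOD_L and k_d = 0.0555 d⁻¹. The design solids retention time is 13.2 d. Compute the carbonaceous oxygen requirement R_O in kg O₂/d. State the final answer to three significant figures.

Correct the yield for decay: Y_obs = Y/(1 + k_d θ_c) = 0.490 / (1 + 0.0555 × 13.2) = 0.490 / 1.733 = 0.2828.
Substrate removed = Q·(S₀ − S) = 2600 m³/d × (1390 − 17.4) g/m³ = 3.57×10^6 g/d = 3569 kg/d.
Net sludge production P_X = 0.2828 × 3569 = 1009 kg VSS/d.
Carbonaceous O₂ demand = substrate oxidised − cell-mass equivalent = 3569 − 1.42 × 1009 = 2136 kg O₂/d.

R_O ≈ 2140 kg O₂/d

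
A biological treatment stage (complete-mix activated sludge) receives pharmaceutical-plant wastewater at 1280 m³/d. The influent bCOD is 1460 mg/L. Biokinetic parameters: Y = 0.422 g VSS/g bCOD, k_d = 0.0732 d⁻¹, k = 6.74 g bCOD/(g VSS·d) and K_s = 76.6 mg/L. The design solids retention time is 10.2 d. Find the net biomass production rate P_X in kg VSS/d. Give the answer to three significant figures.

Effluent substrate depends only on kinetics and SRT: S = K_s(1 + k_d θ_c) / [θ_c(Yk − k_d) − 1] = 76.6 × (1 + 0.0732 × 10.2) / [10.2 × (0.422 × 6.74 − 0.0732) − 1] = 133.8 / 27.27 = 4.907 mg/L.
Observed yield with endogenous decay: Y_obs = Y / (1 + k_d·θ_c) = 0.422 / (1 + 0.0732 × 10.2) = 0.422 / 1.747 = 0.2416 g VSS/g bCOD.
ΔS = 1460 − 4.91 = 1455 mg/L, so the substrate removal rate is 1280 × 1455/1000 = 1863 kg bCOD/d.
Net biomass production P_X = Y_obs × Q·(S₀ − S) = 0.2416 × 1863 = 450.0 kg VSS/d.

P_X ≈ 450 kg VSS/d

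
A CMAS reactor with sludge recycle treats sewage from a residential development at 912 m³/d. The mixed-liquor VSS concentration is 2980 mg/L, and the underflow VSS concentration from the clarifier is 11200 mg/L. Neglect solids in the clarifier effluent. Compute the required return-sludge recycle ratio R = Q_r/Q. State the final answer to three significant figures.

R ≈ 0.363

R = Q_r/Q = X/(X_r − X) = 2980 / (11200 − 2980) = 0.3625.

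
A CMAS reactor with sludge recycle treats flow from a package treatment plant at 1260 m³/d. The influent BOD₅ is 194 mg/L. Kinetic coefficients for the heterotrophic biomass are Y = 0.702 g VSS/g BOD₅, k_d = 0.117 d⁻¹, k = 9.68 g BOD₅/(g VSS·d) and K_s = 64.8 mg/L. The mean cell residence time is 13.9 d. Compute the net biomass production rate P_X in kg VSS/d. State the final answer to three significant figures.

P_X ≈ 64.7 kg VSS/d

From the Monod/SRT balance for a CMAS, S = K_s·(1+k_d θ_c)/[θ_c·(Y k − k_d) − 1] = 64.8 × (1 + 0.117 × 13.9) / [13.9 × (0.702 × 9.68 − 0.117) − 1] = 170.2 / 91.83 = 1.853 mg/L.
Correct the yield for decay: Y_obs = Y/(1 + k_d θ_c) = 0.702 / (1 + 0.117 × 13.9) = 0.702 / 2.626 = 0.2673.
ΔS = 194 − 1.85 = 192.2 mg/L, so the substrate removal rate is 1260 × 192.2/1000 = 242.1 kg BOD₅/d.
Biomass produced: P_X = Y_obs·Q·ΔS = 0.2673 × 242.1 ≈ 64.71 kg VSS/d.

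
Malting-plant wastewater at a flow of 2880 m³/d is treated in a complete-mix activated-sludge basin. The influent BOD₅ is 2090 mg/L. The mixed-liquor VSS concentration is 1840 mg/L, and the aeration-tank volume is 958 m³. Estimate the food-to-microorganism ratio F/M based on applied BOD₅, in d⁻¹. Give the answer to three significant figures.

Food-to-microorganism ratio F/M = Q S₀ / (V X) = 2880 × 2090 / (958.0 × 1840) = 3.415 d⁻¹.

F/M ≈ 3.41 d⁻¹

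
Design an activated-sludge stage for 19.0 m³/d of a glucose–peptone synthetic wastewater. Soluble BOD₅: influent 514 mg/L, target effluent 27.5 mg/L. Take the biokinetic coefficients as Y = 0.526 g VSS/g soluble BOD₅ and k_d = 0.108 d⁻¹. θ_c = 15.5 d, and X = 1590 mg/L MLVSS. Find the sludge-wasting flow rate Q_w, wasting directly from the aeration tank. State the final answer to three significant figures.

Steady-state biomass mass balance: V·X·(1 + k_d·θ_c) = Y·Q·(S₀ − S)·θ_c, so V = 0.526 × 19.0 × (514 − 27.5) × 15.5 / [1590 × (1 + 0.108 × 15.5)] = 7.54×10^4 / 4252 = 17.73 m³.
Wasting from the aeration tank: Q_w = V / θ_c = 17.73 / 15.5 = 1.144 m³/d.

Q_w ≈ 1.14 m³/d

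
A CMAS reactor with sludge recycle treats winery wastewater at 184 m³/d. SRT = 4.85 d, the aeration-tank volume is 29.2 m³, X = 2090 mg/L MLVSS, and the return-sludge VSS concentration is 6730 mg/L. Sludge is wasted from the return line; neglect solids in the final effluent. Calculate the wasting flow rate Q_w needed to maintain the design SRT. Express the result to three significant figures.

θ_c = V·X/(Q_w·X_r) when wasting from the recycle, so Q_w = V·X/(θ_c·X_r) = 29.20 × 2090 / (4.85 × 6730) = 1.870 m³/d.

Q_w ≈ 1.87 m³/d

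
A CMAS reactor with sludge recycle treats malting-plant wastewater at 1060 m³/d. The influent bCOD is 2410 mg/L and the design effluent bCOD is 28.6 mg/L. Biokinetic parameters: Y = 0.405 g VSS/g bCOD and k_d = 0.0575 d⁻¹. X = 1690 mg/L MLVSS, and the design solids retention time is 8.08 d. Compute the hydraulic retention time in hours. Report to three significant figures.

τ ≈ 75.6 h

Steady-state biomass mass balance: V·X·(1 + k_d·θ_c) = Y·Q·(S₀ − S)·θ_c, so V = 0.405 × 1060 × (2410 − 28.6) × 8.08 / [1690 × (1 + 0.0575 × 8.08)] = 8.26×10^6 / 2475 = 3337 m³.
HRT = V/Q = 3337 m³ / 1060 m³·d⁻¹ = 3.148 d × 24 = 75.56 h.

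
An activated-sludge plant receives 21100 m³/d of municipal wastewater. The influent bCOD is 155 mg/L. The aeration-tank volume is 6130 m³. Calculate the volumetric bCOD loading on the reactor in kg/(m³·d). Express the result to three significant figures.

Applied bCOD load per unit volume = Q·S₀/V = (21100 × 155/1000)/6130 = 0.5335 kg bCOD·m⁻³·d⁻¹.

L_v ≈ 0.534 kg bCOD/(m³·d)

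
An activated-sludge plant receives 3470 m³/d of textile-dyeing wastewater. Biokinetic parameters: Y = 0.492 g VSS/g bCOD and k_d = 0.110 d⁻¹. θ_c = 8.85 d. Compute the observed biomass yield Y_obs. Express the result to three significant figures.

Y_obs ≈ 0.249 g VSS/g bCOD

Observed yield with endogenous decay: Y_obs = Y / (1 + k_d·θ_c) = 0.492 / (1 + 0.110 × 8.85) = 0.492 / 1.974 = 0.2493 g VSS/g bCOD.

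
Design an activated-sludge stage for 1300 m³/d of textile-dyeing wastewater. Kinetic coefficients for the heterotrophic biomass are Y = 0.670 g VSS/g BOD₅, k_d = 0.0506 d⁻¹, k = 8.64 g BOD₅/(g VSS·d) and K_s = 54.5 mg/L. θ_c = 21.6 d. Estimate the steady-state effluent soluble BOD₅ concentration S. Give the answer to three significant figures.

From the Monod/SRT balance for a CMAS, S = K_s·(1+k_d θ_c)/[θ_c·(Y k − k_d) − 1] = 54.5 × (1 + 0.0506 × 21.6) / [21.6 × (0.670 × 8.64 − 0.0506) − 1] = 114.1 / 122.9 = 0.9278 mg/L.

S ≈ 0.928 mg/L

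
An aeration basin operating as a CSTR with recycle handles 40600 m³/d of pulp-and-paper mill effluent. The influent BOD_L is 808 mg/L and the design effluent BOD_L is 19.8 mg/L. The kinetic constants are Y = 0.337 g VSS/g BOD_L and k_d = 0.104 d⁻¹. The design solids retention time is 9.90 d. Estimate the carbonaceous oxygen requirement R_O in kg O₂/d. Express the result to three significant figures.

Observed yield with endogenous decay: Y_obs = Y / (1 + k_d·θ_c) = 0.337 / (1 + 0.104 × 9.90) = 0.337 / 2.030 = 0.1660 g VSS/g BOD_L.
ΔS = 808 − 19.8 = 788.2 mg/L, so the substrate removal rate is 40600 × 788.2/1000 = 32001 kg BOD_L/d.
P_X = Y_obs·Q·(S₀ − S) = 0.1660 × 32001 = 5314 kg VSS/d.
R_O = Q·(S₀ − S) − 1.42·P_X = 32001 − 1.42 × 5314 = 24456 kg O₂/d.

R_O ≈ 24500 kg O₂/d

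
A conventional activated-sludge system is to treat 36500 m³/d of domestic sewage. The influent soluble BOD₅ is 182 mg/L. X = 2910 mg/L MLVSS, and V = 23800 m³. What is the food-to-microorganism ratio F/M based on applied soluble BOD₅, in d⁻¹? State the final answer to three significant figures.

F/M ≈ 0.0959 d⁻¹

Food-to-microorganism ratio F/M = Q S₀ / (V X) = 36500 × 182 / (23800 × 2910) = 0.09592 d⁻¹.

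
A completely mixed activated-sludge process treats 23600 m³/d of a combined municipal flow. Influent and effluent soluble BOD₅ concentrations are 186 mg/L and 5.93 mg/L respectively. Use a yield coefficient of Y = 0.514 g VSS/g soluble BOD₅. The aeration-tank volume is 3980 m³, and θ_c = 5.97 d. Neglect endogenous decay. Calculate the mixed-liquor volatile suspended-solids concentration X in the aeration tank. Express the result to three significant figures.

X ≈ 3280 mg/L

X = Y·Q·ΔS·θ_c / V = 0.514 × 23600 × (186 − 5.93) × 5.97 / 3980 = 3276 mg/L.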